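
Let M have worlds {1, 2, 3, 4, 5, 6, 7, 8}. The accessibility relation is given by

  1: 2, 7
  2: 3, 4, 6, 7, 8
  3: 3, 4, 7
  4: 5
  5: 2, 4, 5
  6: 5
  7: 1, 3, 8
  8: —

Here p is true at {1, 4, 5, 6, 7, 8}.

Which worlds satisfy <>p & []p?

{4, 6}

1: <>p is T, []p is F. ✗
2: <>p is T, []p is F. ✗
3: <>p is T, []p is F. ✗
4: <>p is T, []p is T. ✓
5: <>p is T, []p is F. ✗
6: <>p is T, []p is T. ✓
7: <>p is T, []p is F. ✗
8: <>p is F, []p is T. ✗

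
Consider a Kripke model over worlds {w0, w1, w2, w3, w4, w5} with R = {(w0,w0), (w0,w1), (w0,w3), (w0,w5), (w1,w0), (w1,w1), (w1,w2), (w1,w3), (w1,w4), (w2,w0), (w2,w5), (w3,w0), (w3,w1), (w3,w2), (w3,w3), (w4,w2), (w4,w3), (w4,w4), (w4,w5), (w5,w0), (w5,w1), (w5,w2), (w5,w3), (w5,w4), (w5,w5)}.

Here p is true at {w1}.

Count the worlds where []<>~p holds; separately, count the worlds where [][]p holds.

For []<>~p:
w0: successors {w0, w1, w3, w5}; <>~p there: w0:T, w1:T, w3:T, w5:T. ✓
w1: successors {w0, w1, w2, w3, w4}; <>~p there: w0:T, w1:T, w2:T, w3:T, w4:T. ✓
w2: successors {w0, w5}; <>~p there: w0:T, w5:T. ✓
w3: successors {w0, w1, w2, w3}; <>~p there: w0:T, w1:T, w2:T, w3:T. ✓
w4: successors {w2, w3, w4, w5}; <>~p there: w2:T, w3:T, w4:T, w5:T. ✓
w5: successors {w0, w1, w2, w3, w4, w5}; <>~p there: w0:T, w1:T, w2:T, w3:T, w4:T, w5:T. ✓
— 6 worlds.
For [][]p:
w0: successors {w0, w1, w3, w5}; []p there: w0:F, w1:F, w3:F, w5:F. ✗
w1: successors {w0, w1, w2, w3, w4}; []p there: w0:F, w1:F, w2:F, w3:F, w4:F. ✗
w2: successors {w0, w5}; []p there: w0:F, w5:F. ✗
w3: successors {w0, w1, w2, w3}; []p there: w0:F, w1:F, w2:F, w3:F. ✗
w4: successors {w2, w3, w4, w5}; []p there: w2:F, w3:F, w4:F, w5:F. ✗
w5: successors {w0, w1, w2, w3, w4, w5}; []p there: w0:F, w1:F, w2:F, w3:F, w4:F, w5:F. ✗
— 0 worlds.

6 and 0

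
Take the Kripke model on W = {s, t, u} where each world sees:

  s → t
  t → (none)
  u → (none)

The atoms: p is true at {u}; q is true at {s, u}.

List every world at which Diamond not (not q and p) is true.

s: successors {t}; not (not q and p) there: t:T. ✓
t: no successors, so Diamond not (not q and p) fails. ✗
u: no successors, so Diamond not (not q and p) fails. ✗

{s}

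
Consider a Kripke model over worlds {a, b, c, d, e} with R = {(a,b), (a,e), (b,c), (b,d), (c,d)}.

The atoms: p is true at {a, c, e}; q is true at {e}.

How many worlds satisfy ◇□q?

a: successors {b, e}; □q there: b:F, e:T. ✓
b: successors {c, d}; □q there: c:F, d:T. ✓
c: successors {d}; □q there: d:T. ✓
d: no successors, so ◇□q fails. ✗
e: no successors, so ◇□q fails. ✗
Satisfying worlds: {a, b, c}.

3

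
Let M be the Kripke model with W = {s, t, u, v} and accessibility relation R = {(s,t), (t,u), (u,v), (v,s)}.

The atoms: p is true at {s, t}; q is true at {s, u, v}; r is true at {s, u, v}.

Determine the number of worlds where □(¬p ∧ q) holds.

2

s: successors {t}; ¬p ∧ q there: t:F. ✗
t: successors {u}; ¬p ∧ q there: u:T. ✓
u: successors {v}; ¬p ∧ q there: v:T. ✓
v: successors {s}; ¬p ∧ q there: s:F. ✗
Satisfying worlds: {t, u}.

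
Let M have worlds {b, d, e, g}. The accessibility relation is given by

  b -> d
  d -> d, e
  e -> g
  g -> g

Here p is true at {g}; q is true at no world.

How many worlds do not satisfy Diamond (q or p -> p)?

0

b: successors {d}; q or p -> p there: d:T. ✓
d: successors {d, e}; q or p -> p there: d:T, e:T. ✓
e: successors {g}; q or p -> p there: g:T. ✓
g: successors {g}; q or p -> p there: g:T. ✓
Satisfying worlds: {b, d, e, g}.
So Diamond (q or p -> p) fails at the other 0 worlds.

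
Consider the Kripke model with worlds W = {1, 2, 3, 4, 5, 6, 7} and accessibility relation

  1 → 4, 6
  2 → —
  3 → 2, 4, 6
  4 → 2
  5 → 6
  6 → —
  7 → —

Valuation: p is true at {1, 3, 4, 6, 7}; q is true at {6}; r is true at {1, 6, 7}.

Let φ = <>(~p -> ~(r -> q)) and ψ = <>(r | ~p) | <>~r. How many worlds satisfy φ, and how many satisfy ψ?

3 and 4

For <>(~p -> ~(r -> q)):
1: successors {4, 6}; ~p -> ~(r -> q) there: 4:T, 6:T. ✓
2: no successors, so <>(~p -> ~(r -> q)) fails. ✗
3: successors {2, 4, 6}; ~p -> ~(r -> q) there: 2:F, 4:T, 6:T. ✓
4: successors {2}; ~p -> ~(r -> q) there: 2:F. ✗
5: successors {6}; ~p -> ~(r -> q) there: 6:T. ✓
6: no successors, so <>(~p -> ~(r -> q)) fails. ✗
7: no successors, so <>(~p -> ~(r -> q)) fails. ✗
— 3 worlds.
For <>(r | ~p) | <>~r:
1: <>(r | ~p) is T, <>~r is T. ✓
2: <>(r | ~p) is F, <>~r is F. ✗
3: <>(r | ~p) is T, <>~r is T. ✓
4: <>(r | ~p) is T, <>~r is T. ✓
5: <>(r | ~p) is T, <>~r is F. ✓
6: <>(r | ~p) is F, <>~r is F. ✗
7: <>(r | ~p) is F, <>~r is F. ✗
— 4 worlds.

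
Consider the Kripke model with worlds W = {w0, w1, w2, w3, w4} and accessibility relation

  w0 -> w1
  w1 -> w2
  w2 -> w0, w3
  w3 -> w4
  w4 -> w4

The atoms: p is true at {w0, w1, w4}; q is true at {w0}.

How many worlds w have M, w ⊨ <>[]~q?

w0: successors {w1}; []~q there: w1:T. ✓
w1: successors {w2}; []~q there: w2:F. ✗
w2: successors {w0, w3}; []~q there: w0:T, w3:T. ✓
w3: successors {w4}; []~q there: w4:T. ✓
w4: successors {w4}; []~q there: w4:T. ✓
Satisfying worlds: {w0, w2, w3, w4}.

4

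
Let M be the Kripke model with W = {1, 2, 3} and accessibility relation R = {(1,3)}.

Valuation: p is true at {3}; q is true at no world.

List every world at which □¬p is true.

{2, 3}

1: successors {3}; ¬p there: 3:F. ✗
2: no successors, so □¬p holds vacuously. ✓
3: no successors, so □¬p holds vacuously. ✓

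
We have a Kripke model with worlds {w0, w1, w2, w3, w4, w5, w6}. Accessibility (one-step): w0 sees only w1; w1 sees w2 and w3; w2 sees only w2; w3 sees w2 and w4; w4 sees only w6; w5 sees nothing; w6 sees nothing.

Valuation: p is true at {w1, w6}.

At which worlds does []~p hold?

w0: successors {w1}; ~p there: w1:F. ✗
w1: successors {w2, w3}; ~p there: w2:T, w3:T. ✓
w2: successors {w2}; ~p there: w2:T. ✓
w3: successors {w2, w4}; ~p there: w2:T, w4:T. ✓
w4: successors {w6}; ~p there: w6:F. ✗
w5: no successors, so []~p holds vacuously. ✓
w6: no successors, so []~p holds vacuously. ✓

{w1, w2, w3, w5, w6}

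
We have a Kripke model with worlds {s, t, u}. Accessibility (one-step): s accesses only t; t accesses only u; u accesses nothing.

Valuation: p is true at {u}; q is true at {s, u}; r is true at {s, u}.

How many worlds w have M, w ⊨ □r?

2

s: successors {t}; r there: t:F. ✗
t: successors {u}; r there: u:T. ✓
u: no successors, so □r holds vacuously. ✓
Satisfying worlds: {t, u}.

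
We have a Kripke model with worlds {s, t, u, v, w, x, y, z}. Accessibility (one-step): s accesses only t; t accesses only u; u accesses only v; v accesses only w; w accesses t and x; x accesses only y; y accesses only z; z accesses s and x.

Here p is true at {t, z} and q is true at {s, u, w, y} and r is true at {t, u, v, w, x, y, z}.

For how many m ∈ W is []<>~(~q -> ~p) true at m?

s: successors {t}; <>~(~q -> ~p) there: t:F. ✗
t: successors {u}; <>~(~q -> ~p) there: u:F. ✗
u: successors {v}; <>~(~q -> ~p) there: v:F. ✗
v: successors {w}; <>~(~q -> ~p) there: w:T. ✓
w: successors {t, x}; <>~(~q -> ~p) there: t:F, x:F. ✗
x: successors {y}; <>~(~q -> ~p) there: y:T. ✓
y: successors {z}; <>~(~q -> ~p) there: z:F. ✗
z: successors {s, x}; <>~(~q -> ~p) there: s:T, x:F. ✗
Satisfying worlds: {v, x}.

2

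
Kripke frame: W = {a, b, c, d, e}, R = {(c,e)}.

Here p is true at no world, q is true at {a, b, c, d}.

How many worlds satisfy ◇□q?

a: no successors, so ◇□q fails. ✗
b: no successors, so ◇□q fails. ✗
c: successors {e}; □q there: e:T. ✓
d: no successors, so ◇□q fails. ✗
e: no successors, so ◇□q fails. ✗
Satisfying worlds: {c}.

1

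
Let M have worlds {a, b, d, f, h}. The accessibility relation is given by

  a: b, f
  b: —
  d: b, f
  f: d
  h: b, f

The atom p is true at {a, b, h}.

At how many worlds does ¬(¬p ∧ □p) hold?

5

a: ¬p ∧ □p is F. ✓
b: ¬p ∧ □p is F. ✓
d: ¬p ∧ □p is F. ✓
f: ¬p ∧ □p is F. ✓
h: ¬p ∧ □p is F. ✓
Satisfying worlds: {a, b, d, f, h}.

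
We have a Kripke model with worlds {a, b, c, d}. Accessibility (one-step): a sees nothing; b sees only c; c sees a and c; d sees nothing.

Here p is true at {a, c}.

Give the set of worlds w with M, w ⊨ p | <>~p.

{a, c}

a: p is T, <>~p is F. ✓
b: p is F, <>~p is F. ✗
c: p is T, <>~p is F. ✓
d: p is F, <>~p is F. ✗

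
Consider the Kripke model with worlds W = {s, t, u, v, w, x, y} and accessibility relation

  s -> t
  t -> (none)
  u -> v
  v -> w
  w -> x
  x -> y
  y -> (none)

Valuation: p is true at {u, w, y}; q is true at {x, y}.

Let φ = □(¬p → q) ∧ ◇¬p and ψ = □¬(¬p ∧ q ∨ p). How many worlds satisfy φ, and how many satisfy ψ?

1 and 4

For □(¬p → q) ∧ ◇¬p:
s: □(¬p → q) is F, ◇¬p is T. ✗
t: □(¬p → q) is T, ◇¬p is F. ✗
u: □(¬p → q) is F, ◇¬p is T. ✗
v: □(¬p → q) is T, ◇¬p is F. ✗
w: □(¬p → q) is T, ◇¬p is T. ✓
x: □(¬p → q) is T, ◇¬p is F. ✗
y: □(¬p → q) is T, ◇¬p is F. ✗
— 1 world.
For □¬(¬p ∧ q ∨ p):
s: successors {t}; ¬(¬p ∧ q ∨ p) there: t:T. ✓
t: no successors, so □¬(¬p ∧ q ∨ p) holds vacuously. ✓
u: successors {v}; ¬(¬p ∧ q ∨ p) there: v:T. ✓
v: successors {w}; ¬(¬p ∧ q ∨ p) there: w:F. ✗
w: successors {x}; ¬(¬p ∧ q ∨ p) there: x:F. ✗
x: successors {y}; ¬(¬p ∧ q ∨ p) there: y:F. ✗
y: no successors, so □¬(¬p ∧ q ∨ p) holds vacuously. ✓
— 4 worlds.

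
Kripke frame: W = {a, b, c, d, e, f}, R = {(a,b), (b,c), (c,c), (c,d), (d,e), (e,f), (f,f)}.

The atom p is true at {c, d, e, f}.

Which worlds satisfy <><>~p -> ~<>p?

{a, b, c, d, e, f}

a: <><>~p is F, ~<>p is T. ✓
b: <><>~p is F, ~<>p is F. ✓
c: <><>~p is F, ~<>p is F. ✓
d: <><>~p is F, ~<>p is F. ✓
e: <><>~p is F, ~<>p is F. ✓
f: <><>~p is F, ~<>p is F. ✓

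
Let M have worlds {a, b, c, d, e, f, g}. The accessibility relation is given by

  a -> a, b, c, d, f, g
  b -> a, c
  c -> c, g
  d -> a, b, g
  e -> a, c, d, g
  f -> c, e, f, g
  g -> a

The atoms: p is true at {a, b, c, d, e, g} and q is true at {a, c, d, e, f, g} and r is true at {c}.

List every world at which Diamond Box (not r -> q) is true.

{a, b, c, d, e, f}

a: successors {a, b, c, d, f, g}; Box (not r -> q) there: a:F, b:T, c:T, d:F, f:T, g:T. ✓
b: successors {a, c}; Box (not r -> q) there: a:F, c:T. ✓
c: successors {c, g}; Box (not r -> q) there: c:T, g:T. ✓
d: successors {a, b, g}; Box (not r -> q) there: a:F, b:T, g:T. ✓
e: successors {a, c, d, g}; Box (not r -> q) there: a:F, c:T, d:F, g:T. ✓
f: successors {c, e, f, g}; Box (not r -> q) there: c:T, e:T, f:T, g:T. ✓
g: successors {a}; Box (not r -> q) there: a:F. ✗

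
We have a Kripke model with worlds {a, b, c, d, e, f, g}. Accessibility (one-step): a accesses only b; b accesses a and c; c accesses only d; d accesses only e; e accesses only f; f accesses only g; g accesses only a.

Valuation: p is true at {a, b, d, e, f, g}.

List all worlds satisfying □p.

{a, c, d, e, f, g}

a: successors {b}; p there: b:T. ✓
b: successors {a, c}; p there: a:T, c:F. ✗
c: successors {d}; p there: d:T. ✓
d: successors {e}; p there: e:T. ✓
e: successors {f}; p there: f:T. ✓
f: successors {g}; p there: g:T. ✓
g: successors {a}; p there: a:T. ✓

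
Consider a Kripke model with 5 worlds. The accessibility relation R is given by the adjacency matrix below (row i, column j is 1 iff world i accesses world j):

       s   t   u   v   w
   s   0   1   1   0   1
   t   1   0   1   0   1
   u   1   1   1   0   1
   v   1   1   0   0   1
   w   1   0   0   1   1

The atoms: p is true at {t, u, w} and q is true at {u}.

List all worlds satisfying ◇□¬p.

∅

s: successors {t, u, w}; □¬p there: t:F, u:F, w:F. ✗
t: successors {s, u, w}; □¬p there: s:F, u:F, w:F. ✗
u: successors {s, t, u, w}; □¬p there: s:F, t:F, u:F, w:F. ✗
v: successors {s, t, w}; □¬p there: s:F, t:F, w:F. ✗
w: successors {s, v, w}; □¬p there: s:F, v:F, w:F. ✗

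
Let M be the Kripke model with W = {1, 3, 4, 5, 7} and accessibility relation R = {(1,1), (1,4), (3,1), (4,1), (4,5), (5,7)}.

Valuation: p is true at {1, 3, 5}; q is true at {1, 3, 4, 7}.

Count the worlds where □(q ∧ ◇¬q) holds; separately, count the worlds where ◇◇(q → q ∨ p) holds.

1 and 3

For □(q ∧ ◇¬q):
1: successors {1, 4}; q ∧ ◇¬q there: 1:F, 4:T. ✗
3: successors {1}; q ∧ ◇¬q there: 1:F. ✗
4: successors {1, 5}; q ∧ ◇¬q there: 1:F, 5:F. ✗
5: successors {7}; q ∧ ◇¬q there: 7:F. ✗
7: no successors, so □(q ∧ ◇¬q) holds vacuously. ✓
— 1 world.
For ◇◇(q → q ∨ p):
1: successors {1, 4}; ◇(q → q ∨ p) there: 1:T, 4:T. ✓
3: successors {1}; ◇(q → q ∨ p) there: 1:T. ✓
4: successors {1, 5}; ◇(q → q ∨ p) there: 1:T, 5:T. ✓
5: successors {7}; ◇(q → q ∨ p) there: 7:F. ✗
7: no successors, so ◇◇(q → q ∨ p) fails. ✗
— 3 worlds.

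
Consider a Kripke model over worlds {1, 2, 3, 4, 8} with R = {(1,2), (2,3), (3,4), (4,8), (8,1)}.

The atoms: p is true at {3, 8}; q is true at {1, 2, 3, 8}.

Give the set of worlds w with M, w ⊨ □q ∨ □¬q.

{1, 2, 3, 4, 8}

1: □q is T, □¬q is F. ✓
2: □q is T, □¬q is F. ✓
3: □q is F, □¬q is T. ✓
4: □q is T, □¬q is F. ✓
8: □q is T, □¬q is F. ✓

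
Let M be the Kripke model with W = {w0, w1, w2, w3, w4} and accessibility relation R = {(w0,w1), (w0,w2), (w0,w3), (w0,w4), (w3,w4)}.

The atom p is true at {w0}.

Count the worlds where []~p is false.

0

w0: successors {w1, w2, w3, w4}; ~p there: w1:T, w2:T, w3:T, w4:T. ✓
w1: no successors, so []~p holds vacuously. ✓
w2: no successors, so []~p holds vacuously. ✓
w3: successors {w4}; ~p there: w4:T. ✓
w4: no successors, so []~p holds vacuously. ✓
Satisfying worlds: {w0, w1, w2, w3, w4}.
So []~p fails at the other 0 worlds.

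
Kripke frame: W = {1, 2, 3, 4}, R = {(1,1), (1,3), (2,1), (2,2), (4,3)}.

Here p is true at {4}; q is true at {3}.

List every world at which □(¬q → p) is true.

1: successors {1, 3}; ¬q → p there: 1:F, 3:T. ✗
2: successors {1, 2}; ¬q → p there: 1:F, 2:F. ✗
3: no successors, so □(¬q → p) holds vacuously. ✓
4: successors {3}; ¬q → p there: 3:T. ✓

{3, 4}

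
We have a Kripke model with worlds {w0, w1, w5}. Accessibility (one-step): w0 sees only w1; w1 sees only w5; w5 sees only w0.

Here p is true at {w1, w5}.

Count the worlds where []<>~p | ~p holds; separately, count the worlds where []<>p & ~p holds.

2 and 1

For []<>~p | ~p:
w0: []<>~p is F, ~p is T. ✓
w1: []<>~p is T, ~p is F. ✓
w5: []<>~p is F, ~p is F. ✗
— 2 worlds.
For []<>p & ~p:
w0: []<>p is T, ~p is T. ✓
w1: []<>p is F, ~p is F. ✗
w5: []<>p is T, ~p is F. ✗
— 1 world.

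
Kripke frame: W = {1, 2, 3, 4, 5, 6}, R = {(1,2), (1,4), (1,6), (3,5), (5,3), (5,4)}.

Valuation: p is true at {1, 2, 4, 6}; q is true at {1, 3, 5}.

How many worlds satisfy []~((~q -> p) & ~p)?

1: successors {2, 4, 6}; ~((~q -> p) & ~p) there: 2:T, 4:T, 6:T. ✓
2: no successors, so []~((~q -> p) & ~p) holds vacuously. ✓
3: successors {5}; ~((~q -> p) & ~p) there: 5:F. ✗
4: no successors, so []~((~q -> p) & ~p) holds vacuously. ✓
5: successors {3, 4}; ~((~q -> p) & ~p) there: 3:F, 4:T. ✗
6: no successors, so []~((~q -> p) & ~p) holds vacuously. ✓
Satisfying worlds: {1, 2, 4, 6}.

4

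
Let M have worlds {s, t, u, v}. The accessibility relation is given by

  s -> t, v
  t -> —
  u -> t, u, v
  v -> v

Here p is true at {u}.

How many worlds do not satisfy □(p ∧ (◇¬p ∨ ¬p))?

3

s: successors {t, v}; p ∧ (◇¬p ∨ ¬p) there: t:F, v:F. ✗
t: no successors, so □(p ∧ (◇¬p ∨ ¬p)) holds vacuously. ✓
u: successors {t, u, v}; p ∧ (◇¬p ∨ ¬p) there: t:F, u:T, v:F. ✗
v: successors {v}; p ∧ (◇¬p ∨ ¬p) there: v:F. ✗
Satisfying worlds: {t}.
So □(p ∧ (◇¬p ∨ ¬p)) fails at the other 3 worlds.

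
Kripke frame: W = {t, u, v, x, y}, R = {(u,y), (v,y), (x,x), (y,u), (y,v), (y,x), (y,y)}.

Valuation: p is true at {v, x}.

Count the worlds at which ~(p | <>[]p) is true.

t: p | <>[]p is F. ✓
u: p | <>[]p is F. ✓
v: p | <>[]p is T. ✗
x: p | <>[]p is T. ✗
y: p | <>[]p is T. ✗
Satisfying worlds: {t, u}.

2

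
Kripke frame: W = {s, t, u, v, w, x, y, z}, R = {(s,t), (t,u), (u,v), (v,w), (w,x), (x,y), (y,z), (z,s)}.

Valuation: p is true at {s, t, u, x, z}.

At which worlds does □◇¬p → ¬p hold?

{s, v, w, x, y, z}

s: □◇¬p is F, ¬p is F. ✓
t: □◇¬p is T, ¬p is F. ✗
u: □◇¬p is T, ¬p is F. ✗
v: □◇¬p is F, ¬p is T. ✓
w: □◇¬p is T, ¬p is T. ✓
x: □◇¬p is F, ¬p is F. ✓
y: □◇¬p is F, ¬p is T. ✓
z: □◇¬p is F, ¬p is F. ✓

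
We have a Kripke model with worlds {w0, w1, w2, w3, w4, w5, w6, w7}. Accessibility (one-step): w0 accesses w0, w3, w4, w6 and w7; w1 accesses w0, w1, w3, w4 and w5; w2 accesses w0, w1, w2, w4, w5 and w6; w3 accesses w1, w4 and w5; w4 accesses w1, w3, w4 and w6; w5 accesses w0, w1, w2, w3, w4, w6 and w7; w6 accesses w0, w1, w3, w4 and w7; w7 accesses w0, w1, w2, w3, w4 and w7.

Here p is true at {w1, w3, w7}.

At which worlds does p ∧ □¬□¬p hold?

{w1, w3, w7}

w0: p is F, □¬□¬p is T. ✗
w1: p is T, □¬□¬p is T. ✓
w2: p is F, □¬□¬p is T. ✗
w3: p is T, □¬□¬p is T. ✓
w4: p is F, □¬□¬p is T. ✗
w5: p is F, □¬□¬p is T. ✗
w6: p is F, □¬□¬p is T. ✗
w7: p is T, □¬□¬p is T. ✓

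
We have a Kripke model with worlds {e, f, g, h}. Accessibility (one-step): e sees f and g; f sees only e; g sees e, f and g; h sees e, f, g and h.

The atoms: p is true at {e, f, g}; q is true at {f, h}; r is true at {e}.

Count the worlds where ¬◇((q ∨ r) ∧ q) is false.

3

e: ◇((q ∨ r) ∧ q) is T. ✗
f: ◇((q ∨ r) ∧ q) is F. ✓
g: ◇((q ∨ r) ∧ q) is T. ✗
h: ◇((q ∨ r) ∧ q) is T. ✗
Satisfying worlds: {f}.
So ¬◇((q ∨ r) ∧ q) fails at the other 3 worlds.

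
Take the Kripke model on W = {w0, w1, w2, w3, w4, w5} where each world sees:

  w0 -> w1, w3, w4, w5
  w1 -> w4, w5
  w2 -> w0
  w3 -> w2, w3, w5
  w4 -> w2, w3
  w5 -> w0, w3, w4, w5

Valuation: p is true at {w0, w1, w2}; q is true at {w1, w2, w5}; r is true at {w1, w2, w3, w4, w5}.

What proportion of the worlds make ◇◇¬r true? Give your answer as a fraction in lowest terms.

5/6

w0: successors {w1, w3, w4, w5}; ◇¬r there: w1:F, w3:F, w4:F, w5:T. ✓
w1: successors {w4, w5}; ◇¬r there: w4:F, w5:T. ✓
w2: successors {w0}; ◇¬r there: w0:F. ✗
w3: successors {w2, w3, w5}; ◇¬r there: w2:T, w3:F, w5:T. ✓
w4: successors {w2, w3}; ◇¬r there: w2:T, w3:F. ✓
w5: successors {w0, w3, w4, w5}; ◇¬r there: w0:F, w3:F, w4:F, w5:T. ✓
That's 5 of 6 worlds, so 5/6.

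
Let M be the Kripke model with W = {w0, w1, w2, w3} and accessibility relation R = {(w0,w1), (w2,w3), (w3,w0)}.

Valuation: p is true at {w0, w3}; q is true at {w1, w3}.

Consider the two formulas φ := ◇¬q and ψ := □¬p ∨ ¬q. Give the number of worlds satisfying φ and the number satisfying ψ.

1 and 3

For ◇¬q:
w0: successors {w1}; ¬q there: w1:F. ✗
w1: no successors, so ◇¬q fails. ✗
w2: successors {w3}; ¬q there: w3:F. ✗
w3: successors {w0}; ¬q there: w0:T. ✓
— 1 world.
For □¬p ∨ ¬q:
w0: □¬p is T, ¬q is T. ✓
w1: □¬p is T, ¬q is F. ✓
w2: □¬p is F, ¬q is T. ✓
w3: □¬p is F, ¬q is F. ✗
— 3 worlds.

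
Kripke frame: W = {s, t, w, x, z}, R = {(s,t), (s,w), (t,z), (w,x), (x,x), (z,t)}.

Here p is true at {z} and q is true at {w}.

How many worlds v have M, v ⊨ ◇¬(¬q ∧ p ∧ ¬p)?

5

s: successors {t, w}; ¬(¬q ∧ p ∧ ¬p) there: t:T, w:T. ✓
t: successors {z}; ¬(¬q ∧ p ∧ ¬p) there: z:T. ✓
w: successors {x}; ¬(¬q ∧ p ∧ ¬p) there: x:T. ✓
x: successors {x}; ¬(¬q ∧ p ∧ ¬p) there: x:T. ✓
z: successors {t}; ¬(¬q ∧ p ∧ ¬p) there: t:T. ✓
Satisfying worlds: {s, t, w, x, z}.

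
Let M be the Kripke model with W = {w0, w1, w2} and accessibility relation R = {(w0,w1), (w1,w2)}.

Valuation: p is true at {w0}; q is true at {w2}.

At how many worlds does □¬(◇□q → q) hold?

2

w0: successors {w1}; ¬(◇□q → q) there: w1:T. ✓
w1: successors {w2}; ¬(◇□q → q) there: w2:F. ✗
w2: no successors, so □¬(◇□q → q) holds vacuously. ✓
Satisfying worlds: {w0, w2}.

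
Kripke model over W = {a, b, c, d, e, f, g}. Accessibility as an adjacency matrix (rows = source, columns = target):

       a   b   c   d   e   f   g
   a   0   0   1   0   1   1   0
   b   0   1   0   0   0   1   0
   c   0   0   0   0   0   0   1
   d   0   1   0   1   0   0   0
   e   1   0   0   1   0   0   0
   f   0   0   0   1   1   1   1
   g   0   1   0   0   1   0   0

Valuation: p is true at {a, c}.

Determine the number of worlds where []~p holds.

5

a: successors {c, e, f}; ~p there: c:F, e:T, f:T. ✗
b: successors {b, f}; ~p there: b:T, f:T. ✓
c: successors {g}; ~p there: g:T. ✓
d: successors {b, d}; ~p there: b:T, d:T. ✓
e: successors {a, d}; ~p there: a:F, d:T. ✗
f: successors {d, e, f, g}; ~p there: d:T, e:T, f:T, g:T. ✓
g: successors {b, e}; ~p there: b:T, e:T. ✓
Satisfying worlds: {b, c, d, f, g}.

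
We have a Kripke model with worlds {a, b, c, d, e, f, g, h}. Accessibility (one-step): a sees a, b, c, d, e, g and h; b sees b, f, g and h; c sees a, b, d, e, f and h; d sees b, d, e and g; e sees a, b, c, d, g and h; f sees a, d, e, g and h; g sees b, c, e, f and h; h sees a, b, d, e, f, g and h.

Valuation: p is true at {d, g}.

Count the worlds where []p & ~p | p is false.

a: []p & ~p is F, p is F. ✗
b: []p & ~p is F, p is F. ✗
c: []p & ~p is F, p is F. ✗
d: []p & ~p is F, p is T. ✓
e: []p & ~p is F, p is F. ✗
f: []p & ~p is F, p is F. ✗
g: []p & ~p is F, p is T. ✓
h: []p & ~p is F, p is F. ✗
Satisfying worlds: {d, g}.
So []p & ~p | p fails at the other 6 worlds.

6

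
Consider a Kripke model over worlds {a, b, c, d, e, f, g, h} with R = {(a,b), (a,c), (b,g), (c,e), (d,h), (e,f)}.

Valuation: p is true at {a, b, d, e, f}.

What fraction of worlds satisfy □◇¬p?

a: successors {b, c}; ◇¬p there: b:T, c:F. ✗
b: successors {g}; ◇¬p there: g:F. ✗
c: successors {e}; ◇¬p there: e:F. ✗
d: successors {h}; ◇¬p there: h:F. ✗
e: successors {f}; ◇¬p there: f:F. ✗
f: no successors, so □◇¬p holds vacuously. ✓
g: no successors, so □◇¬p holds vacuously. ✓
h: no successors, so □◇¬p holds vacuously. ✓
That's 3 of 8 worlds, so 3/8.

3/8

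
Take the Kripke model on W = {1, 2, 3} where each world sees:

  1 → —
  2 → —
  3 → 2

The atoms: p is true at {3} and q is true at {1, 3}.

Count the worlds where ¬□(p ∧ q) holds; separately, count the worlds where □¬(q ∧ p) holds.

For ¬□(p ∧ q):
1: □(p ∧ q) is T. ✗
2: □(p ∧ q) is T. ✗
3: □(p ∧ q) is F. ✓
— 1 world.
For □¬(q ∧ p):
1: no successors, so □¬(q ∧ p) holds vacuously. ✓
2: no successors, so □¬(q ∧ p) holds vacuously. ✓
3: successors {2}; ¬(q ∧ p) there: 2:T. ✓
— 3 worlds.

1 and 3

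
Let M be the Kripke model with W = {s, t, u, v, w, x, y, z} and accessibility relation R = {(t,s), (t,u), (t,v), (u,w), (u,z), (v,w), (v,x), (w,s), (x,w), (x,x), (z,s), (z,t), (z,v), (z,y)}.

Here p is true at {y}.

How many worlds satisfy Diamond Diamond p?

s: no successors, so Diamond Diamond p fails. ✗
t: successors {s, u, v}; Diamond p there: s:F, u:F, v:F. ✗
u: successors {w, z}; Diamond p there: w:F, z:T. ✓
v: successors {w, x}; Diamond p there: w:F, x:F. ✗
w: successors {s}; Diamond p there: s:F. ✗
x: successors {w, x}; Diamond p there: w:F, x:F. ✗
y: no successors, so Diamond Diamond p fails. ✗
z: successors {s, t, v, y}; Diamond p there: s:F, t:F, v:F, y:F. ✗
Satisfying worlds: {u}.

1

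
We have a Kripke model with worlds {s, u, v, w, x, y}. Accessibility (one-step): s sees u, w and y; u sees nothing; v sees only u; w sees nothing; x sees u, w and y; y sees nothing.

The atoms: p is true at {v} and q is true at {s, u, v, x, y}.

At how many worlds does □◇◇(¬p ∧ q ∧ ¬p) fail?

s: successors {u, w, y}; ◇◇(¬p ∧ q ∧ ¬p) there: u:F, w:F, y:F. ✗
u: no successors, so □◇◇(¬p ∧ q ∧ ¬p) holds vacuously. ✓
v: successors {u}; ◇◇(¬p ∧ q ∧ ¬p) there: u:F. ✗
w: no successors, so □◇◇(¬p ∧ q ∧ ¬p) holds vacuously. ✓
x: successors {u, w, y}; ◇◇(¬p ∧ q ∧ ¬p) there: u:F, w:F, y:F. ✗
y: no successors, so □◇◇(¬p ∧ q ∧ ¬p) holds vacuously. ✓
Satisfying worlds: {u, w, y}.
So □◇◇(¬p ∧ q ∧ ¬p) fails at the other 3 worlds.

3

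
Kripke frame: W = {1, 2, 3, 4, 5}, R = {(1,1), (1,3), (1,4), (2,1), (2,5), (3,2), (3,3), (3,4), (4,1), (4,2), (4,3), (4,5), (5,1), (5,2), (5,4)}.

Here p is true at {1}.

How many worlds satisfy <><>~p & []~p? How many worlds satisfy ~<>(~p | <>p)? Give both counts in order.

1 and 0

For <><>~p & []~p:
1: <><>~p is T, []~p is F. ✗
2: <><>~p is T, []~p is F. ✗
3: <><>~p is T, []~p is T. ✓
4: <><>~p is T, []~p is F. ✗
5: <><>~p is T, []~p is F. ✗
— 1 world.
For ~<>(~p | <>p):
1: <>(~p | <>p) is T. ✗
2: <>(~p | <>p) is T. ✗
3: <>(~p | <>p) is T. ✗
4: <>(~p | <>p) is T. ✗
5: <>(~p | <>p) is T. ✗
— 0 worlds.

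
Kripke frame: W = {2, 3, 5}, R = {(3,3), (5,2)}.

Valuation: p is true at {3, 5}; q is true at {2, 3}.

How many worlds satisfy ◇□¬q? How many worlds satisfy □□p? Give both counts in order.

For ◇□¬q:
2: no successors, so ◇□¬q fails. ✗
3: successors {3}; □¬q there: 3:F. ✗
5: successors {2}; □¬q there: 2:T. ✓
— 1 world.
For □□p:
2: no successors, so □□p holds vacuously. ✓
3: successors {3}; □p there: 3:T. ✓
5: successors {2}; □p there: 2:T. ✓
— 3 worlds.

1 and 3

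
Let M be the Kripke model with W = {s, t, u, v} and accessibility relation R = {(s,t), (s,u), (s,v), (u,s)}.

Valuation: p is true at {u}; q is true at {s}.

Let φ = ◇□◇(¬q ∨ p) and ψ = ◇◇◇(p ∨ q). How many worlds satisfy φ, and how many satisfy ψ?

For ◇□◇(¬q ∨ p):
s: successors {t, u, v}; □◇(¬q ∨ p) there: t:T, u:T, v:T. ✓
t: no successors, so ◇□◇(¬q ∨ p) fails. ✗
u: successors {s}; □◇(¬q ∨ p) there: s:F. ✗
v: no successors, so ◇□◇(¬q ∨ p) fails. ✗
— 1 world.
For ◇◇◇(p ∨ q):
s: successors {t, u, v}; ◇◇(p ∨ q) there: t:F, u:T, v:F. ✓
t: no successors, so ◇◇◇(p ∨ q) fails. ✗
u: successors {s}; ◇◇(p ∨ q) there: s:T. ✓
v: no successors, so ◇◇◇(p ∨ q) fails. ✗
— 2 worlds.

1 and 2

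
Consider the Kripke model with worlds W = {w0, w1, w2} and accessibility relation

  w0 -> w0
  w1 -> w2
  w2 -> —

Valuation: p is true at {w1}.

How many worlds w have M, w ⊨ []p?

1

w0: successors {w0}; p there: w0:F. ✗
w1: successors {w2}; p there: w2:F. ✗
w2: no successors, so []p holds vacuously. ✓
Satisfying worlds: {w2}.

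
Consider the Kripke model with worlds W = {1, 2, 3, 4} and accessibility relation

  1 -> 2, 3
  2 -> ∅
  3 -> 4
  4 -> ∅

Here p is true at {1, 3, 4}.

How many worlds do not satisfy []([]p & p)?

1

1: successors {2, 3}; []p & p there: 2:F, 3:T. ✗
2: no successors, so []([]p & p) holds vacuously. ✓
3: successors {4}; []p & p there: 4:T. ✓
4: no successors, so []([]p & p) holds vacuously. ✓
Satisfying worlds: {2, 3, 4}.
So []([]p & p) fails at the other 1 world.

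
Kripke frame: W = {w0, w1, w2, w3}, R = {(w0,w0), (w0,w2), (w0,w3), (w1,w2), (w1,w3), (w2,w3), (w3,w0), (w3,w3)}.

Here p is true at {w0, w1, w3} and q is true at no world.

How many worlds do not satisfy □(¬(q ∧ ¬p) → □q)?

4

w0: successors {w0, w2, w3}; ¬(q ∧ ¬p) → □q there: w0:F, w2:F, w3:F. ✗
w1: successors {w2, w3}; ¬(q ∧ ¬p) → □q there: w2:F, w3:F. ✗
w2: successors {w3}; ¬(q ∧ ¬p) → □q there: w3:F. ✗
w3: successors {w0, w3}; ¬(q ∧ ¬p) → □q there: w0:F, w3:F. ✗
Satisfying worlds: ∅.
So □(¬(q ∧ ¬p) → □q) fails at the other 4 worlds.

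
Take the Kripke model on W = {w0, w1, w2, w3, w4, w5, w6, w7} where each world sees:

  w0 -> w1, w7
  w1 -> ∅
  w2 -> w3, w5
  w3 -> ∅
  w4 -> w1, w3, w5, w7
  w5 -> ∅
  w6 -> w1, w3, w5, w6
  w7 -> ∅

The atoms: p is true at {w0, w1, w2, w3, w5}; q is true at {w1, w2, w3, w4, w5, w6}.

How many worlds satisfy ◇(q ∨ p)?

w0: successors {w1, w7}; q ∨ p there: w1:T, w7:F. ✓
w1: no successors, so ◇(q ∨ p) fails. ✗
w2: successors {w3, w5}; q ∨ p there: w3:T, w5:T. ✓
w3: no successors, so ◇(q ∨ p) fails. ✗
w4: successors {w1, w3, w5, w7}; q ∨ p there: w1:T, w3:T, w5:T, w7:F. ✓
w5: no successors, so ◇(q ∨ p) fails. ✗
w6: successors {w1, w3, w5, w6}; q ∨ p there: w1:T, w3:T, w5:T, w6:T. ✓
w7: no successors, so ◇(q ∨ p) fails. ✗
Satisfying worlds: {w0, w2, w4, w6}.

4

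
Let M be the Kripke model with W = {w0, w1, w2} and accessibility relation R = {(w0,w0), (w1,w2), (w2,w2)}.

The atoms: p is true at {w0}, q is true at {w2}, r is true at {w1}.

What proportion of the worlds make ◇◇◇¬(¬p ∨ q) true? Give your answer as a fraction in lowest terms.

1/3

w0: successors {w0}; ◇◇¬(¬p ∨ q) there: w0:T. ✓
w1: successors {w2}; ◇◇¬(¬p ∨ q) there: w2:F. ✗
w2: successors {w2}; ◇◇¬(¬p ∨ q) there: w2:F. ✗
That's 1 of 3 worlds, so 1/3.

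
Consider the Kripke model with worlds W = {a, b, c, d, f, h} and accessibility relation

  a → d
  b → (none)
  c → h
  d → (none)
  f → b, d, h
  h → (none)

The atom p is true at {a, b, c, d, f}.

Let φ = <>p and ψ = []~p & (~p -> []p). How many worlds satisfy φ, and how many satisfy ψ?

2 and 4

For <>p:
a: successors {d}; p there: d:T. ✓
b: no successors, so <>p fails. ✗
c: successors {h}; p there: h:F. ✗
d: no successors, so <>p fails. ✗
f: successors {b, d, h}; p there: b:T, d:T, h:F. ✓
h: no successors, so <>p fails. ✗
— 2 worlds.
For []~p & (~p -> []p):
a: []~p is F, ~p -> []p is T. ✗
b: []~p is T, ~p -> []p is T. ✓
c: []~p is T, ~p -> []p is T. ✓
d: []~p is T, ~p -> []p is T. ✓
f: []~p is F, ~p -> []p is T. ✗
h: []~p is T, ~p -> []p is T. ✓
— 4 worlds.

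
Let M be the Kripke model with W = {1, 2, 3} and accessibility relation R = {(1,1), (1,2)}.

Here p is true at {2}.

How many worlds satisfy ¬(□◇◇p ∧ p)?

2

1: □◇◇p ∧ p is F. ✓
2: □◇◇p ∧ p is T. ✗
3: □◇◇p ∧ p is F. ✓
Satisfying worlds: {1, 3}.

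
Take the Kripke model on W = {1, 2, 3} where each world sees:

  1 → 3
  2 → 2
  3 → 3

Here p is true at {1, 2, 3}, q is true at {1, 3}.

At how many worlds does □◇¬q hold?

1: successors {3}; ◇¬q there: 3:F. ✗
2: successors {2}; ◇¬q there: 2:T. ✓
3: successors {3}; ◇¬q there: 3:F. ✗
Satisfying worlds: {2}.

1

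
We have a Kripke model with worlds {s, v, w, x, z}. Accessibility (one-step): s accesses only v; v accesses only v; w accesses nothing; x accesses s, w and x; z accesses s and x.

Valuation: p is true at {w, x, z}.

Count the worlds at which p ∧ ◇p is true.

s: p is F, ◇p is F. ✗
v: p is F, ◇p is F. ✗
w: p is T, ◇p is F. ✗
x: p is T, ◇p is T. ✓
z: p is T, ◇p is T. ✓
Satisfying worlds: {x, z}.

2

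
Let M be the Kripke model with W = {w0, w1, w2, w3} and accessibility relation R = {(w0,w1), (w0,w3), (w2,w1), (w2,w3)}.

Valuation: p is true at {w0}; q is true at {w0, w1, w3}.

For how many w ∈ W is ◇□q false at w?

w0: successors {w1, w3}; □q there: w1:T, w3:T. ✓
w1: no successors, so ◇□q fails. ✗
w2: successors {w1, w3}; □q there: w1:T, w3:T. ✓
w3: no successors, so ◇□q fails. ✗
Satisfying worlds: {w0, w2}.
So ◇□q fails at the other 2 worlds.

2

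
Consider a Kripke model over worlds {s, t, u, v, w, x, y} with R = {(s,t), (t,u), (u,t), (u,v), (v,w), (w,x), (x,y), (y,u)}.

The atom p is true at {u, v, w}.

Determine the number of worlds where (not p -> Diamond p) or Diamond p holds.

s: not p -> Diamond p is F, Diamond p is F. ✗
t: not p -> Diamond p is T, Diamond p is T. ✓
u: not p -> Diamond p is T, Diamond p is T. ✓
v: not p -> Diamond p is T, Diamond p is T. ✓
w: not p -> Diamond p is T, Diamond p is F. ✓
x: not p -> Diamond p is F, Diamond p is F. ✗
y: not p -> Diamond p is T, Diamond p is T. ✓
Satisfying worlds: {t, u, v, w, y}.

5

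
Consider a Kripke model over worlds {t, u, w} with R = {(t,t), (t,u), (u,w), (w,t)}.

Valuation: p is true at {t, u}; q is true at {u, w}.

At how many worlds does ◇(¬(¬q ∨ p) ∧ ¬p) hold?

1

t: successors {t, u}; ¬(¬q ∨ p) ∧ ¬p there: t:F, u:F. ✗
u: successors {w}; ¬(¬q ∨ p) ∧ ¬p there: w:T. ✓
w: successors {t}; ¬(¬q ∨ p) ∧ ¬p there: t:F. ✗
Satisfying worlds: {u}.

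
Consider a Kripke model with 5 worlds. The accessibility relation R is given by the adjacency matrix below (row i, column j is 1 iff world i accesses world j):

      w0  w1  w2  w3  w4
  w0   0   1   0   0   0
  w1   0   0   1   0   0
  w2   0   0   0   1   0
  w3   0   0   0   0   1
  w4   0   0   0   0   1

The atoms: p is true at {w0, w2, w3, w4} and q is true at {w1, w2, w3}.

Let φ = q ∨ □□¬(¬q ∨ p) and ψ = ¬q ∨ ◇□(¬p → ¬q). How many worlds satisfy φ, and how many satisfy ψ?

3 and 5

For q ∨ □□¬(¬q ∨ p):
w0: q is F, □□¬(¬q ∨ p) is F. ✗
w1: q is T, □□¬(¬q ∨ p) is F. ✓
w2: q is T, □□¬(¬q ∨ p) is F. ✓
w3: q is T, □□¬(¬q ∨ p) is F. ✓
w4: q is F, □□¬(¬q ∨ p) is F. ✗
— 3 worlds.
For ¬q ∨ ◇□(¬p → ¬q):
w0: ¬q is T, ◇□(¬p → ¬q) is T. ✓
w1: ¬q is F, ◇□(¬p → ¬q) is T. ✓
w2: ¬q is F, ◇□(¬p → ¬q) is T. ✓
w3: ¬q is F, ◇□(¬p → ¬q) is T. ✓
w4: ¬q is T, ◇□(¬p → ¬q) is T. ✓
— 5 worlds.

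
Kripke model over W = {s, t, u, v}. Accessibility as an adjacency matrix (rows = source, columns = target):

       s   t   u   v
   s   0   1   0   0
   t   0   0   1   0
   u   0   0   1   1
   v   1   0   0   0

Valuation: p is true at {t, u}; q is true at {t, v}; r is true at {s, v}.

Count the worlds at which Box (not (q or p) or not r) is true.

s: successors {t}; not (q or p) or not r there: t:T. ✓
t: successors {u}; not (q or p) or not r there: u:T. ✓
u: successors {u, v}; not (q or p) or not r there: u:T, v:F. ✗
v: successors {s}; not (q or p) or not r there: s:T. ✓
Satisfying worlds: {s, t, v}.

3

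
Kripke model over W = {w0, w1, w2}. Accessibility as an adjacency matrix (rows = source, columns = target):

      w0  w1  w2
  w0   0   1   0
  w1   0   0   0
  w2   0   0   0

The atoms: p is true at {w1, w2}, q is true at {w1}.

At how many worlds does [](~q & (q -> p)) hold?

w0: successors {w1}; ~q & (q -> p) there: w1:F. ✗
w1: no successors, so [](~q & (q -> p)) holds vacuously. ✓
w2: no successors, so [](~q & (q -> p)) holds vacuously. ✓
Satisfying worlds: {w1, w2}.

2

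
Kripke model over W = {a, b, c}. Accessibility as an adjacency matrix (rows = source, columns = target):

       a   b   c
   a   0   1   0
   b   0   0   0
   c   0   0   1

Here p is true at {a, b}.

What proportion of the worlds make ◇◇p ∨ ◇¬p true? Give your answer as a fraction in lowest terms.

1/3

a: ◇◇p is F, ◇¬p is F. ✗
b: ◇◇p is F, ◇¬p is F. ✗
c: ◇◇p is F, ◇¬p is T. ✓
That's 1 of 3 worlds, so 1/3.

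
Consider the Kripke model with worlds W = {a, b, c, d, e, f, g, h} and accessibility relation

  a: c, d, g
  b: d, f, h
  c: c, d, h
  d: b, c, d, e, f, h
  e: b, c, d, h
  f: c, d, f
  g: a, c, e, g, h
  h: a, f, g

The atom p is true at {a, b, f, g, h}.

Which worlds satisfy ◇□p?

{b, c, d, e, g}

a: successors {c, d, g}; □p there: c:F, d:F, g:F. ✗
b: successors {d, f, h}; □p there: d:F, f:F, h:T. ✓
c: successors {c, d, h}; □p there: c:F, d:F, h:T. ✓
d: successors {b, c, d, e, f, h}; □p there: b:F, c:F, d:F, e:F, f:F, h:T. ✓
e: successors {b, c, d, h}; □p there: b:F, c:F, d:F, h:T. ✓
f: successors {c, d, f}; □p there: c:F, d:F, f:F. ✗
g: successors {a, c, e, g, h}; □p there: a:F, c:F, e:F, g:F, h:T. ✓
h: successors {a, f, g}; □p there: a:F, f:F, g:F. ✗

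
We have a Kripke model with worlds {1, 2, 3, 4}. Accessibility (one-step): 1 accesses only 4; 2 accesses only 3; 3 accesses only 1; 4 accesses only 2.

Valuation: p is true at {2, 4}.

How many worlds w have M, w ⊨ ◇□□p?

1: successors {4}; □□p there: 4:F. ✗
2: successors {3}; □□p there: 3:T. ✓
3: successors {1}; □□p there: 1:T. ✓
4: successors {2}; □□p there: 2:F. ✗
Satisfying worlds: {2, 3}.

2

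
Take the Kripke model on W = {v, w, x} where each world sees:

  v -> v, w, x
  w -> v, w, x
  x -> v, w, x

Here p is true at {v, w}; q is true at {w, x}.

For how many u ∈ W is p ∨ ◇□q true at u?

2

v: p is T, ◇□q is F. ✓
w: p is T, ◇□q is F. ✓
x: p is F, ◇□q is F. ✗
Satisfying worlds: {v, w}.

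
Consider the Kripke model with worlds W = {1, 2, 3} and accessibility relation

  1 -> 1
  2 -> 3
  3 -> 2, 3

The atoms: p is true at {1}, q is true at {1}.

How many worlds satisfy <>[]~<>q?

1: successors {1}; []~<>q there: 1:F. ✗
2: successors {3}; []~<>q there: 3:T. ✓
3: successors {2, 3}; []~<>q there: 2:T, 3:T. ✓
Satisfying worlds: {2, 3}.

2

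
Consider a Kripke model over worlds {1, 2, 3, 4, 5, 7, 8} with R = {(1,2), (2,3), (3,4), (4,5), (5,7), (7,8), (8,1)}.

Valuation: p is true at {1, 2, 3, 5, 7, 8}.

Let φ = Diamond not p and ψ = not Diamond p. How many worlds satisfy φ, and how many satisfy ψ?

1 and 1

For Diamond not p:
1: successors {2}; not p there: 2:F. ✗
2: successors {3}; not p there: 3:F. ✗
3: successors {4}; not p there: 4:T. ✓
4: successors {5}; not p there: 5:F. ✗
5: successors {7}; not p there: 7:F. ✗
7: successors {8}; not p there: 8:F. ✗
8: successors {1}; not p there: 1:F. ✗
— 1 world.
For not Diamond p:
1: Diamond p is T. ✗
2: Diamond p is T. ✗
3: Diamond p is F. ✓
4: Diamond p is T. ✗
5: Diamond p is T. ✗
7: Diamond p is T. ✗
8: Diamond p is T. ✗
— 1 world.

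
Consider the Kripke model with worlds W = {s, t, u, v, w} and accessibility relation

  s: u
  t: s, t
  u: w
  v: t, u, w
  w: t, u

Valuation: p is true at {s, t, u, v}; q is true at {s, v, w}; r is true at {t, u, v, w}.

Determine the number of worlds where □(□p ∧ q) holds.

s: successors {u}; □p ∧ q there: u:F. ✗
t: successors {s, t}; □p ∧ q there: s:T, t:F. ✗
u: successors {w}; □p ∧ q there: w:T. ✓
v: successors {t, u, w}; □p ∧ q there: t:F, u:F, w:T. ✗
w: successors {t, u}; □p ∧ q there: t:F, u:F. ✗
Satisfying worlds: {u}.

1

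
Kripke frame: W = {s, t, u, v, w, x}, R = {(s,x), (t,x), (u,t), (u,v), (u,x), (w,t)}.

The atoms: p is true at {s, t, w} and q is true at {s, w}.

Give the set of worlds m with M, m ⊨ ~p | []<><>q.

{u, v, x}

s: ~p is F, []<><>q is F. ✗
t: ~p is F, []<><>q is F. ✗
u: ~p is T, []<><>q is F. ✓
v: ~p is T, []<><>q is T. ✓
w: ~p is F, []<><>q is F. ✗
x: ~p is T, []<><>q is T. ✓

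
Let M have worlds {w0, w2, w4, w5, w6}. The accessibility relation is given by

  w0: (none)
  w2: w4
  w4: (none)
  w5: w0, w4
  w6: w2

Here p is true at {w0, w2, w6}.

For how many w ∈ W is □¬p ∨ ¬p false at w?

w0: □¬p is T, ¬p is F. ✓
w2: □¬p is T, ¬p is F. ✓
w4: □¬p is T, ¬p is T. ✓
w5: □¬p is F, ¬p is T. ✓
w6: □¬p is F, ¬p is F. ✗
Satisfying worlds: {w0, w2, w4, w5}.
So □¬p ∨ ¬p fails at the other 1 world.

1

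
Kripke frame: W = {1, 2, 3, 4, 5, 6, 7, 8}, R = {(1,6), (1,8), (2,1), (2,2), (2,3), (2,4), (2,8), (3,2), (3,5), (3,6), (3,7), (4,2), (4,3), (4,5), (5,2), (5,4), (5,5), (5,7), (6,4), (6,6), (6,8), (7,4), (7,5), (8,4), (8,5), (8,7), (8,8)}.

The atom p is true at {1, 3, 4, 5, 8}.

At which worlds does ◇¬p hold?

1: successors {6, 8}; ¬p there: 6:T, 8:F. ✓
2: successors {1, 2, 3, 4, 8}; ¬p there: 1:F, 2:T, 3:F, 4:F, 8:F. ✓
3: successors {2, 5, 6, 7}; ¬p there: 2:T, 5:F, 6:T, 7:T. ✓
4: successors {2, 3, 5}; ¬p there: 2:T, 3:F, 5:F. ✓
5: successors {2, 4, 5, 7}; ¬p there: 2:T, 4:F, 5:F, 7:T. ✓
6: successors {4, 6, 8}; ¬p there: 4:F, 6:T, 8:F. ✓
7: successors {4, 5}; ¬p there: 4:F, 5:F. ✗
8: successors {4, 5, 7, 8}; ¬p there: 4:F, 5:F, 7:T, 8:F. ✓

{1, 2, 3, 4, 5, 6, 8}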